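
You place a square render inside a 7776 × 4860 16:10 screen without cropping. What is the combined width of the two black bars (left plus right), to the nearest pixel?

2916 px

square (1.000) < 16:10 (1.600), so the render fills the height.
The render is 4860 × 1/1 ≈ 4860.00 px wide.
Black = 7776 − 4860.00 = 2916.00 px.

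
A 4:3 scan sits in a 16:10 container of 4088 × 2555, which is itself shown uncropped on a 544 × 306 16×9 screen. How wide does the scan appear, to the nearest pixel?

408 px

First fit — 4:3 into 4088×2555 spans the height: 3406.67 × 2555.00.
Second fit — the 16:10 canvas into 544×306 spans the height: 489.60 × 306.00 (×0.1198 from 4088×2555).
The scan scales with it: width 3406.67 × 0.1198 ≈ 408.00.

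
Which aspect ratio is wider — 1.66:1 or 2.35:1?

2.35:1

1.66 and 2.35; 2.35 > 1.66.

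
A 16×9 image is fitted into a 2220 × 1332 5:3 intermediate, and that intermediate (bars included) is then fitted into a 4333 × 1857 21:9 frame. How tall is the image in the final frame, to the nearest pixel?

1741 px

Inside the 2220×1332 canvas the image is width-limited at 2220.00 × 1248.75.
Second fit — the 5:3 canvas into 4333×1857 spans the height: 3095.00 × 1857.00 (×1.3941 from 2220×1332).
The image scales with it: height 1248.75 × 1.3941 ≈ 1740.94.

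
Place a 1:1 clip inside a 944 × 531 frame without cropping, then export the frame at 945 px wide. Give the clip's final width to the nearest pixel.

At 944×531 the clip is height-limited, so width = 531 × 1/1 ≈ 531.00 px.
Scaling 944 → 945 is ×1.0011, so the width becomes 531.00 × 1.0011 ≈ 531.56 px.

532 px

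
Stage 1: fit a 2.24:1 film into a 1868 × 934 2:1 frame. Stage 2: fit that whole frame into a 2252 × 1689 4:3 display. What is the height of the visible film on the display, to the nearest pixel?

Inside the 1868×934 canvas the film is width-limited at 1868.00 × 833.93.
2:1 in 2252×1689: fills the width, so the intermediate becomes 2252.00 × 1126.00 — a scale of ×1.2056.
So the film's height is 833.93 × 1.2056 ≈ 1005.36.

1005 px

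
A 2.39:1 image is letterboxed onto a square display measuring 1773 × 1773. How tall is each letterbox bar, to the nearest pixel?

Since 2.390 > 1.000, the image is width-limited.
Content height = 1773 / 2.390 ≈ 741.84 px.
Black = 1773 − 741.84 = 1031.16 px, or 515.58 per bar.

516 px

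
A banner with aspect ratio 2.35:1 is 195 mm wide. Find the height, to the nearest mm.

195 / 2.350 = 82.98.

83 mm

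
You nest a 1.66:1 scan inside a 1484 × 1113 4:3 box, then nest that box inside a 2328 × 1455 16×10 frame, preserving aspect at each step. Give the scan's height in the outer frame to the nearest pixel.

1.66:1 in 1484×1113: fills the width, so the scan is 1484.00 × 893.98.
The 4:3 canvas is height-limited in 2328×1455, giving 1940.00 × 1455.00; scale factor 1.3073.
Applying the same ×1.3073: 893.98 → 1168.67.

1169 px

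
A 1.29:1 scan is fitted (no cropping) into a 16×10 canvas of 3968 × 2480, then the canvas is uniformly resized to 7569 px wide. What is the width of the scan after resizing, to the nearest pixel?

6103 px

In the 3968×2480 frame the scan fills the height: width = 2480 × 1.290 ≈ 3199.20 px.
The frame scales by 7569/3968 = 1.9075; 3199.20 × 1.9075 ≈ 6102.51 px.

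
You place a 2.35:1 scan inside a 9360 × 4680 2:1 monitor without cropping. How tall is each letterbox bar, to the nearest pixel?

349 px

2.35:1 (2.350) > 2:1 (2.000), so the scan fills the width.
Content height = 9360 / 2.350 ≈ 3982.98 px.
Black = 4680 − 3982.98 = 697.02 px, or 348.51 per bar.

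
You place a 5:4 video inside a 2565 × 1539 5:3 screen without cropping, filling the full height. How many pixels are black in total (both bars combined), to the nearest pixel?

986884 pixels

Content width = 1539 × 5/4 ≈ 1923.7500 px.
Black = 2565 − 1923.7500 = 641.2500 px.
Across the 1539-px span: 641.2500 × 1539 ≈ 986884 px.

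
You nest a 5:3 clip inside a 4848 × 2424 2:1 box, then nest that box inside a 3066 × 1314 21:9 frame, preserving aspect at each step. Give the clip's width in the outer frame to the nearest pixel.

2190 px

First fit — 5:3 into 4848×2424 spans the height: 4040.00 × 2424.00.
Second fit — the 2:1 canvas into 3066×1314 spans the height: 2628.00 × 1314.00 (×0.5421 from 4848×2424).
Applying the same ×0.5421: 4040.00 → 2190.00.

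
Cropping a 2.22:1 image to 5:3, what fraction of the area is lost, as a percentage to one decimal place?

5:3 is narrower than 2.22:1, so the crop keeps the full height and trims the width.
(1.667)/(2.220) ≈ 0.751 of the area survives, leaving 24.92% discarded.

24.9%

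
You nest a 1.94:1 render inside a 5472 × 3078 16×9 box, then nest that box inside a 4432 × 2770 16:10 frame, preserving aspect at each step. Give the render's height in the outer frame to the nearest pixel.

2285 px

First fit — 1.94:1 into 5472×3078 spans the width: 5472.00 × 2820.62.
The 16×9 canvas is width-limited in 4432×2770, giving 4432.00 × 2493.00; scale factor 0.8099.
Applying the same ×0.8099: 2820.62 → 2284.54.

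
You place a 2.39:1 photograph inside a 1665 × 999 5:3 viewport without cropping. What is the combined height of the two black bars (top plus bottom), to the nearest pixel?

2.39:1 (2.390) > 5:3 (1.667), so the photograph fills the width.
That makes the image 696.65 px tall (1665 / 2.390).
999 − 696.65 = 302.35 px of bars.

302 px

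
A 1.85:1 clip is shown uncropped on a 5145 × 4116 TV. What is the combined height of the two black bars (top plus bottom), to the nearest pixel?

1335 px

1.85:1 is wider than 5:4, so it spans the full width.
That makes the image 2781.08 px tall (5145 / 1.850).
Black = 4116 − 2781.08 = 1334.92 px.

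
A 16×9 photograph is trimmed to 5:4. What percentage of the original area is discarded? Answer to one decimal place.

29.7%

The height stays; only width is cut (since 5:4 is narrower than 16×9).
Fraction kept = (1.250)/(1.778) ≈ 70.31%, so 29.69% is lost.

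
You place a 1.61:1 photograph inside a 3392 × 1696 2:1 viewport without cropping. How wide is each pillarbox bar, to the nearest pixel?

331 px

1.61:1 is narrower than 2:1, so it spans the full height.
The photograph is 1696 × 1.610 ≈ 2730.56 px wide.
3392 − 2730.56 = 661.44 px of bars (330.72 each).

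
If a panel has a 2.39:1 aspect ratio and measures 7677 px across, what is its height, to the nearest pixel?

Height = 7677 / 2.390 = 3212.13.

3212 px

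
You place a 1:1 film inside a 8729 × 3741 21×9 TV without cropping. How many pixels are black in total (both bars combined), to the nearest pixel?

18660108 pixels

1:1 is narrower than 21×9, so it spans the full height.
Content width = 3741 × 1/1 ≈ 3741.0000 px.
8729 − 3741.0000 = 4988.0000 px of bars.
Bar area = 4988.0000 × 3741 ≈ 18660108 px.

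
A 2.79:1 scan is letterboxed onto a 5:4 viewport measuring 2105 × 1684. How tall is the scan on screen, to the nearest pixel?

754 px

2.79:1 (2.790) > 5:4 (1.250), so the scan fills the width.
That makes the image 754.48 px tall (2105 / 2.790).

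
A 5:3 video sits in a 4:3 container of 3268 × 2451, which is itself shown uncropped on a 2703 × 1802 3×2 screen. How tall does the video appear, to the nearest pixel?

Inside the 3268×2451 canvas the video is width-limited at 3268.00 × 1960.80.
Second fit — the 4:3 canvas into 2703×1802 spans the height: 2402.67 × 1802.00 (×0.7352 from 3268×2451).
Applying the same ×0.7352: 1960.80 → 1441.60.

1442 px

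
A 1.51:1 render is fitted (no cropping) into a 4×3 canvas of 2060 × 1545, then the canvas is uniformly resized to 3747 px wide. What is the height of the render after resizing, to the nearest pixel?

At 2060×1545 the render is width-limited, so height = 2060 / 1.510 ≈ 1364.24 px.
Scaling 2060 → 3747 is ×1.8189, so the height becomes 1364.24 × 1.8189 ≈ 2481.46 px.

2481 px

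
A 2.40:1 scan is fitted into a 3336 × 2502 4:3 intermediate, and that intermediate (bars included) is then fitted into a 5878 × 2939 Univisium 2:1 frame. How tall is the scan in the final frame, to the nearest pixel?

1633 px

2.40:1 in 3336×2502: fills the width, so the scan is 3336.00 × 1390.00.
4:3 in 5878×2939: fills the height, so the intermediate becomes 3918.67 × 2939.00 — a scale of ×1.1747.
So the scan's height is 1390.00 × 1.1747 ≈ 1632.78.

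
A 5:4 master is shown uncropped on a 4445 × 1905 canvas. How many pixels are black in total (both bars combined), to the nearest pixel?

3931444 pixels

5:4 (1.250) < 21:9 (2.333), so the master fills the height.
That makes the image 2381.2500 px wide (1905 × 5/4).
4445 − 2381.2500 = 2063.7500 px of bars.
Across the 1905-px span: 2063.7500 × 1905 ≈ 3931444 px.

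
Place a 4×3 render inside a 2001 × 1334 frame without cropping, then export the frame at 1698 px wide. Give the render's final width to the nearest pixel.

1509 px

At 2001×1334 the render is height-limited, so width = 1334 × 4/3 ≈ 1778.67 px.
Resizing to 1698 px wide multiplies everything by 0.8486: 1778.67 → 1509.33 px.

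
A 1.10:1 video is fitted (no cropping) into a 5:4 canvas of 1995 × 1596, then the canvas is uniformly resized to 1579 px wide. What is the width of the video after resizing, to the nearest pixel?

1390 px

In the 1995×1596 frame the video fills the height: width = 1596 × 1.100 ≈ 1755.60 px.
Scaling 1995 → 1579 is ×0.7915, so the width becomes 1755.60 × 0.7915 ≈ 1389.52 px.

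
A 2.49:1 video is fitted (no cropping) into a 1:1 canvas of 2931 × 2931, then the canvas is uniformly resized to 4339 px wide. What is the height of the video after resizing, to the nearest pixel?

At 2931×2931 the video is width-limited, so height = 2931 / 2.490 ≈ 1177.11 px.
The frame scales by 4339/2931 = 1.4804; 1177.11 × 1.4804 ≈ 1742.57 px.

1743 px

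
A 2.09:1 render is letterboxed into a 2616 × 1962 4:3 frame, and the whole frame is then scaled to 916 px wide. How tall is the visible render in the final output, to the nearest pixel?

438 px

At 2616×1962 the render is width-limited, so height = 2616 / 2.090 ≈ 1251.67 px.
Scaling 2616 → 916 is ×0.3502, so the height becomes 1251.67 × 0.3502 ≈ 438.28 px.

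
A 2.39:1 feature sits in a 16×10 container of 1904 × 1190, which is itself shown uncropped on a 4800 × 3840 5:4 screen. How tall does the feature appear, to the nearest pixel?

2008 px

First fit — 2.39:1 into 1904×1190 spans the width: 1904.00 × 796.65.
The 16×10 canvas is width-limited in 4800×3840, giving 4800.00 × 3000.00; scale factor 2.5210.
Applying the same ×2.5210: 796.65 → 2008.37.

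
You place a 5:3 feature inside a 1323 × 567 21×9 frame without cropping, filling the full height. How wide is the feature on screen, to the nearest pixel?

That makes the image 945.00 px wide (567 × 5/3).

945 px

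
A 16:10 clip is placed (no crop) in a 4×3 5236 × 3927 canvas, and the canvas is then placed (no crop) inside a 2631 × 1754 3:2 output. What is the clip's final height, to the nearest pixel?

1462 px

First fit — 16:10 into 5236×3927 spans the width: 5236.00 × 3272.50.
4×3 in 2631×1754: fills the height, so the intermediate becomes 2338.67 × 1754.00 — a scale of ×0.4467.
So the clip's height is 3272.50 × 0.4467 ≈ 1461.67.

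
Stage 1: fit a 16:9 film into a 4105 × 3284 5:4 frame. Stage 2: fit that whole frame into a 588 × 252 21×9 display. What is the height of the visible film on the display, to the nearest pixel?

16:9 in 4105×3284: fills the width, so the film is 4105.00 × 2309.06.
5:4 in 588×252: fills the height, so the intermediate becomes 315.00 × 252.00 — a scale of ×0.0767.
Applying the same ×0.0767: 2309.06 → 177.19.

177 px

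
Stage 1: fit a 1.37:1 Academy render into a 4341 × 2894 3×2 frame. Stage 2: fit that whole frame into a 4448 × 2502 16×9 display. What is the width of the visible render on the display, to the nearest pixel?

3428 px

1.37:1 Academy in 4341×2894: fills the height, so the render is 3964.78 × 2894.00.
3×2 in 4448×2502: fills the height, so the intermediate becomes 3753.00 × 2502.00 — a scale of ×0.8645.
The render scales with it: width 3964.78 × 0.8645 ≈ 3427.74.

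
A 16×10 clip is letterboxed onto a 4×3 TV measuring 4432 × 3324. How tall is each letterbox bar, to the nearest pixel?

Since 1.600 > 1.333, the clip is width-limited.
That makes the image 2770.00 px tall (4432 × 10/16).
Leftover height: 3324 − 2770.00 = 554.00 px → 277.00 each side.

277 px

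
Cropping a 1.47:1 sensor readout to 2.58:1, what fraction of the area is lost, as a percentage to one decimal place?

2.58:1 is wider than 1.47:1, so the crop keeps the full width and trims the height.
(1.470)/(2.580) ≈ 0.570 of the area survives, leaving 43.02% discarded.

43.0%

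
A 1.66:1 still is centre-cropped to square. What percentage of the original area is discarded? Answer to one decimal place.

39.8%

Going from 1.66:1 to square means cutting width while keeping height.
(1.000)/(1.660) ≈ 0.602 of the area survives, leaving 39.76% discarded.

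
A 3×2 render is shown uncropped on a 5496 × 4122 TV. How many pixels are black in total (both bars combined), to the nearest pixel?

3×2 (1.500) > 4:3 (1.333), so the render fills the width.
That makes the image 3664.0000 px tall (5496 × 2/3).
4122 − 3664.0000 = 458.0000 px of bars.
That's 458.0000 × 5496 ≈ 2517168 black pixels.

2517168 pixels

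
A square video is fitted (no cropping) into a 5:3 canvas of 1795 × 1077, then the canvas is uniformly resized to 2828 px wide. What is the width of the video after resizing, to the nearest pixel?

In the 1795×1077 frame the video fills the height: width = 1077 × 1/1 ≈ 1077.00 px.
Resizing to 2828 px wide multiplies everything by 1.5755: 1077.00 → 1696.80 px.

1697 px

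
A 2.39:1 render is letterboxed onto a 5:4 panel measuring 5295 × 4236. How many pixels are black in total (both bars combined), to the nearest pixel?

2.39:1 is wider than 5:4, so it spans the full width.
That makes the image 2215.4812 px tall (5295 / 2.390).
4236 − 2215.4812 = 2020.5188 px of bars.
Across the 5295-px span: 2020.5188 × 5295 ≈ 10698647 px.

10698647 pixels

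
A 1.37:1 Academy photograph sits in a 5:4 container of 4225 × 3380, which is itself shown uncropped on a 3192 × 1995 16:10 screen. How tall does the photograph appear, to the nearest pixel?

Inside the 4225×3380 canvas the photograph is width-limited at 4225.00 × 3083.94.
The 5:4 canvas is height-limited in 3192×1995, giving 2493.75 × 1995.00; scale factor 0.5902.
The photograph scales with it: height 3083.94 × 0.5902 ≈ 1820.26.

1820 px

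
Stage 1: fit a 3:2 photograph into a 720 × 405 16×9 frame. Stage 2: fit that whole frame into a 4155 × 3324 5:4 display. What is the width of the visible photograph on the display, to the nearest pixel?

3506 px

First fit — 3:2 into 720×405 spans the height: 607.50 × 405.00.
16×9 in 4155×3324: fills the width, so the intermediate becomes 4155.00 × 2337.19 — a scale of ×5.7708.
The photograph scales with it: width 607.50 × 5.7708 ≈ 3505.78.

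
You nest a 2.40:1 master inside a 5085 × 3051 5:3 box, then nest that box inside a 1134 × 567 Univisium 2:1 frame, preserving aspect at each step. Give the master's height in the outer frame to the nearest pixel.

Inside the 5085×3051 canvas the master is width-limited at 5085.00 × 2118.75.
The 5:3 canvas is height-limited in 1134×567, giving 945.00 × 567.00; scale factor 0.1858.
So the master's height is 2118.75 × 0.1858 ≈ 393.75.

394 px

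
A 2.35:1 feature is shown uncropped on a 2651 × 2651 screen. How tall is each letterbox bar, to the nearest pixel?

761 px

2.35:1 (2.350) > square (1.000), so the feature fills the width.
Content height = 2651 / 2.350 ≈ 1128.09 px.
Leftover height: 2651 − 1128.09 = 1522.91 px → 761.46 each side.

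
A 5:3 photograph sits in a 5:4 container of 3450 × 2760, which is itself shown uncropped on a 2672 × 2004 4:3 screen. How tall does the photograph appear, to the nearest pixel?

1503 px

First fit — 5:3 into 3450×2760 spans the width: 3450.00 × 2070.00.
5:4 in 2672×2004: fills the height, so the intermediate becomes 2505.00 × 2004.00 — a scale of ×0.7261.
So the photograph's height is 2070.00 × 0.7261 ≈ 1503.00.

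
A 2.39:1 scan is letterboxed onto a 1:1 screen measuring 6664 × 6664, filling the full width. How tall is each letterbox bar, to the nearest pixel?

1938 px

The scan is 6664 / 2.390 ≈ 2788.28 px tall.
6664 − 2788.28 = 3875.72 px of bars (1937.86 each).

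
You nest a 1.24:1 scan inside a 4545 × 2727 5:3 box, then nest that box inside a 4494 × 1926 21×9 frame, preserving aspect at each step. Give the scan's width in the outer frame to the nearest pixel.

2388 px

1.24:1 in 4545×2727: fills the height, so the scan is 3381.48 × 2727.00.
5:3 in 4494×1926: fills the height, so the intermediate becomes 3210.00 × 1926.00 — a scale of ×0.7063.
So the scan's width is 3381.48 × 0.7063 ≈ 2388.24.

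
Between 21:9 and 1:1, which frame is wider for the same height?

21:9

21:9 = 2.333 and 1; 2.333 > 1.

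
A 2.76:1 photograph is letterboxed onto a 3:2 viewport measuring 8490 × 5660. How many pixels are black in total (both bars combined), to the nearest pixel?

21937422 pixels

Since 2.760 > 1.500, the photograph is width-limited.
That makes the image 3076.0870 px tall (8490 / 2.760).
Black = 5660 − 3076.0870 = 2583.9130 px.
Across the 8490-px span: 2583.9130 × 8490 ≈ 21937422 px.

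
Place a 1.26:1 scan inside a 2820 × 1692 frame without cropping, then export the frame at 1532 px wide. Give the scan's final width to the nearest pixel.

1158 px

At 2820×1692 the scan is height-limited, so width = 1692 × 1.260 ≈ 2131.92 px.
The frame scales by 1532/2820 = 0.5433; 2131.92 × 0.5433 ≈ 1158.19 px.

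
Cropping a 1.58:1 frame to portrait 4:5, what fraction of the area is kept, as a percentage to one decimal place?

50.6%

portrait 4:5 is narrower than 1.58:1, so the crop keeps the full height and trims the width.
Fraction kept = (0.800)/(1.580) ≈ 50.63%.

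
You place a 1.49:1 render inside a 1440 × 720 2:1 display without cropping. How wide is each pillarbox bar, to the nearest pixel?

184 px

1.49:1 (1.490) < 2:1 (2.000), so the render fills the height.
The render is 720 × 1.490 ≈ 1072.80 px wide.
Black = 1440 − 1072.80 = 367.20 px, or 183.60 per bar.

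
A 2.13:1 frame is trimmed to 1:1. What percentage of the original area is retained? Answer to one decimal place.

The height stays; only width is cut (since 1:1 is narrower than 2.13:1).
Fraction kept = (1.000)/(2.130) ≈ 46.95%.

46.9%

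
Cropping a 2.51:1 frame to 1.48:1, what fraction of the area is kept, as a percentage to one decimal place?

Going from 2.51:1 to 1.48:1 means cutting width while keeping height.
Fraction kept = (1.480)/(2.510) ≈ 58.96%.

59.0%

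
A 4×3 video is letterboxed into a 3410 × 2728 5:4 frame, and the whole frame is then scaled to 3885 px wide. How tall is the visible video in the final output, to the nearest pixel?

2914 px

Fitted into 3410×2728, the video spans the width; its height is 3410 × 3/4 ≈ 2557.50 px.
The frame scales by 3885/3410 = 1.1393; 2557.50 × 1.1393 ≈ 2913.75 px.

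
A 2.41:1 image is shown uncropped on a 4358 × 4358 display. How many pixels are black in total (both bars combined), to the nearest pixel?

11111598 pixels

2.41:1 (2.410) > 1:1 (1.000), so the image fills the width.
Content height = 4358 / 2.410 ≈ 1808.2988 px.
4358 − 1808.2988 = 2549.7012 px of bars.
Across the 4358-px span: 2549.7012 × 4358 ≈ 11111598 px.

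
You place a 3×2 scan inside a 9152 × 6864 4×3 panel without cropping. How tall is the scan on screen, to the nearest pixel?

6101 px

3×2 (1.500) > 4×3 (1.333), so the scan fills the width.
Content height = 9152 × 2/3 ≈ 6101.33 px.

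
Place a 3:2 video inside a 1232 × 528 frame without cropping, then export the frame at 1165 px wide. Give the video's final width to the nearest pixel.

749 px

At 1232×528 the video is height-limited, so width = 528 × 3/2 ≈ 792.00 px.
Scaling 1232 → 1165 is ×0.9456, so the width becomes 792.00 × 0.9456 ≈ 748.93 px.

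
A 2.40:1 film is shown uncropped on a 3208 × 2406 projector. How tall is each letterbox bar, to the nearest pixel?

Since 2.400 > 1.333, the film is width-limited.
Content height = 3208 / 2.400 ≈ 1336.67 px.
Leftover height: 2406 − 1336.67 = 1069.33 px → 534.67 each side.

535 px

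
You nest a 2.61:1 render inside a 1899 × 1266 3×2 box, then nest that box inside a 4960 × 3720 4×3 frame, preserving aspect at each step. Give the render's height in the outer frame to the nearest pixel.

2.61:1 in 1899×1266: fills the width, so the render is 1899.00 × 727.59.
3×2 in 4960×3720: fills the width, so the intermediate becomes 4960.00 × 3306.67 — a scale of ×2.6119.
So the render's height is 727.59 × 2.6119 ≈ 1900.38.

1900 px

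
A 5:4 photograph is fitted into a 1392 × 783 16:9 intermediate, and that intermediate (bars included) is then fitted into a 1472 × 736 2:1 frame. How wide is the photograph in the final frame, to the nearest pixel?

Inside the 1392×783 canvas the photograph is height-limited at 978.75 × 783.00.
16:9 in 1472×736: fills the height, so the intermediate becomes 1308.44 × 736.00 — a scale of ×0.9400.
The photograph scales with it: width 978.75 × 0.9400 ≈ 920.00.

920 px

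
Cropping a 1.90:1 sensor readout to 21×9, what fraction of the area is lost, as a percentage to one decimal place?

The width stays; only height is cut (since 21×9 is wider than 1.90:1).
Area ratio = (1.900)/(2.333) = 81.43%; the remaining 18.57% is cropped out.

18.6%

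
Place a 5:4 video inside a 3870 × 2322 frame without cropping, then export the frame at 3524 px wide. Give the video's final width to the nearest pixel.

In the 3870×2322 frame the video fills the height: width = 2322 × 5/4 ≈ 2902.50 px.
Resizing to 3524 px wide multiplies everything by 0.9106: 2902.50 → 2643.00 px.

2643 px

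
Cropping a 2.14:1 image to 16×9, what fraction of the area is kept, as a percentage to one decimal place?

83.1%

Going from 2.14:1 to 16×9 means cutting width while keeping height.
Fraction kept = (1.778)/(2.140) ≈ 83.07%.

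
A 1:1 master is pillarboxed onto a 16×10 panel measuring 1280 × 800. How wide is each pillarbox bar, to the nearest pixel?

1:1 (1.000) < 16×10 (1.600), so the master fills the height.
The master is 800 × 1/1 ≈ 800.00 px wide.
Leftover width: 1280 − 800.00 = 480.00 px → 240.00 each side.

240 px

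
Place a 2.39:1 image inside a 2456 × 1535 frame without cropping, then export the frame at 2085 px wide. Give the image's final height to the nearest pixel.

872 px

At 2456×1535 the image is width-limited, so height = 2456 / 2.390 ≈ 1027.62 px.
The frame scales by 2085/2456 = 0.8489; 1027.62 × 0.8489 ≈ 872.38 px.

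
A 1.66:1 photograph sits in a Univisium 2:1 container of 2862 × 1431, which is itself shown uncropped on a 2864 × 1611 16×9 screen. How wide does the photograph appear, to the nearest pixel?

Inside the 2862×1431 canvas the photograph is height-limited at 2375.46 × 1431.00.
Univisium 2:1 in 2864×1611: fills the width, so the intermediate becomes 2864.00 × 1432.00 — a scale of ×1.0007.
Applying the same ×1.0007: 2375.46 → 2377.12.

2377 px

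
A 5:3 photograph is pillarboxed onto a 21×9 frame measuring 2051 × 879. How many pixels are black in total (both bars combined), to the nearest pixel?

Since 1.667 < 2.333, the photograph is height-limited.
The photograph is 879 × 5/3 ≈ 1465.0000 px wide.
2051 − 1465.0000 = 586.0000 px of bars.
Bar area = 586.0000 × 879 ≈ 515094 px.

515094 pixels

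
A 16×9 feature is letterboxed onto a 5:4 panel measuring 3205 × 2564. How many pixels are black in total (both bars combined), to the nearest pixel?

16×9 (1.778) > 5:4 (1.250), so the feature fills the width.
Content height = 3205 × 9/16 ≈ 1802.8125 px.
Leftover height: 2564 − 1802.8125 = 761.1875 px.
That's 761.1875 × 3205 ≈ 2439606 black pixels.

2439606 pixels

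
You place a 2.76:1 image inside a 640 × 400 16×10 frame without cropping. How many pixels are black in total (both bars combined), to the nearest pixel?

Since 2.760 > 1.600, the image is width-limited.
The image is 640 / 2.760 ≈ 231.8841 px tall.
Leftover height: 400 − 231.8841 = 168.1159 px.
Bar area = 168.1159 × 640 ≈ 107594 px.

107594 pixels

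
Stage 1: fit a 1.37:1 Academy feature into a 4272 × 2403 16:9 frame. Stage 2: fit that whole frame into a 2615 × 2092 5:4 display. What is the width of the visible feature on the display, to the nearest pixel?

2015 px

First fit — 1.37:1 Academy into 4272×2403 spans the height: 3292.11 × 2403.00.
16:9 in 2615×2092: fills the width, so the intermediate becomes 2615.00 × 1470.94 — a scale of ×0.6121.
Applying the same ×0.6121: 3292.11 → 2015.18.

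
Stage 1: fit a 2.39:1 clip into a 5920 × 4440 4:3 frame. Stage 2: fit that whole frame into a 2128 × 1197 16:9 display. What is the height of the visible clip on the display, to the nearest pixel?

668 px

Inside the 5920×4440 canvas the clip is width-limited at 5920.00 × 2476.99.
4:3 in 2128×1197: fills the height, so the intermediate becomes 1596.00 × 1197.00 — a scale of ×0.2696.
So the clip's height is 2476.99 × 0.2696 ≈ 667.78.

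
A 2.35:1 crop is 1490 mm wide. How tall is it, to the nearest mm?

634 mm

1490 / 2.350 = 634.04.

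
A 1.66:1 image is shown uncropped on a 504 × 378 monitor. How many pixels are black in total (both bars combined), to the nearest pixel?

37490 pixels

1.66:1 is wider than 4:3, so it spans the full width.
The image is 504 / 1.660 ≈ 303.6145 px tall.
Black = 378 − 303.6145 = 74.3855 px.
That's 74.3855 × 504 ≈ 37490 black pixels.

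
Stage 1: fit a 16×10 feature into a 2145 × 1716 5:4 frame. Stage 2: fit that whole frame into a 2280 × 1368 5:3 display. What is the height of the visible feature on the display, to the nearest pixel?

16×10 in 2145×1716: fills the width, so the feature is 2145.00 × 1340.62.
The 5:4 canvas is height-limited in 2280×1368, giving 1710.00 × 1368.00; scale factor 0.7972.
Applying the same ×0.7972: 1340.62 → 1068.75.

1069 px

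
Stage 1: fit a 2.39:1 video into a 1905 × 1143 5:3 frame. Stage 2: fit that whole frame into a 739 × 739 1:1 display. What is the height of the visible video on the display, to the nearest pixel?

309 px

Inside the 1905×1143 canvas the video is width-limited at 1905.00 × 797.07.
5:3 in 739×739: fills the width, so the intermediate becomes 739.00 × 443.40 — a scale of ×0.3879.
The video scales with it: height 797.07 × 0.3879 ≈ 309.21.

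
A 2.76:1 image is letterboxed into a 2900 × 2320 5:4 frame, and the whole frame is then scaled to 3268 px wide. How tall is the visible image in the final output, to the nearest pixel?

In the 2900×2320 frame the image fills the width: height = 2900 / 2.760 ≈ 1050.72 px.
Resizing to 3268 px wide multiplies everything by 1.1269: 1050.72 → 1184.06 px.

1184 px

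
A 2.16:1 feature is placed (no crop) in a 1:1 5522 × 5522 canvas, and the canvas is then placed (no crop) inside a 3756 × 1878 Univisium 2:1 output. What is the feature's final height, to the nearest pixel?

2.16:1 in 5522×5522: fills the width, so the feature is 5522.00 × 2556.48.
The 1:1 canvas is height-limited in 3756×1878, giving 1878.00 × 1878.00; scale factor 0.3401.
So the feature's height is 2556.48 × 0.3401 ≈ 869.44.

869 px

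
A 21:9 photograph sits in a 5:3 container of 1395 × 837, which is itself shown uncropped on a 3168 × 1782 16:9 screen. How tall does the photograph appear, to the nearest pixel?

1273 px

Inside the 1395×837 canvas the photograph is width-limited at 1395.00 × 597.86.
Second fit — the 5:3 canvas into 3168×1782 spans the height: 2970.00 × 1782.00 (×2.1290 from 1395×837).
The photograph scales with it: height 597.86 × 2.1290 ≈ 1272.86.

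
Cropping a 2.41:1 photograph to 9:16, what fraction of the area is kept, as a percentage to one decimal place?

The height stays; only width is cut (since 9:16 is narrower than 2.41:1).
Fraction kept = (0.562)/(2.410) ≈ 23.34%.

23.3%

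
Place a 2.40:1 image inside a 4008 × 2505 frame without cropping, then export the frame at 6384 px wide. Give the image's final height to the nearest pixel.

2660 px

Fitted into 4008×2505, the image spans the width; its height is 4008 / 2.400 ≈ 1670.00 px.
The frame scales by 6384/4008 = 1.5928; 1670.00 × 1.5928 ≈ 2660.00 px.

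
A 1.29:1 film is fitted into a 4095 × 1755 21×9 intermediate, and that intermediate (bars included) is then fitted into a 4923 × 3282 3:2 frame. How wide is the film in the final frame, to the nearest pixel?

First fit — 1.29:1 into 4095×1755 spans the height: 2263.95 × 1755.00.
The 21×9 canvas is width-limited in 4923×3282, giving 4923.00 × 2109.86; scale factor 1.2022.
The film scales with it: width 2263.95 × 1.2022 ≈ 2721.72.

2722 px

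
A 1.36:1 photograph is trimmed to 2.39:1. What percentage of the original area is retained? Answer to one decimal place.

56.9%

2.39:1 is wider than 1.36:1, so the crop keeps the full width and trims the height.
(1.360)/(2.390) ≈ 0.569 of the area survives.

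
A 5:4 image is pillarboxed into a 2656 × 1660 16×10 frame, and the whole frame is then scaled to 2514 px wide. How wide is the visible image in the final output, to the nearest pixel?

At 2656×1660 the image is height-limited, so width = 1660 × 5/4 ≈ 2075.00 px.
Resizing to 2514 px wide multiplies everything by 0.9465: 2075.00 → 1964.06 px.

1964 px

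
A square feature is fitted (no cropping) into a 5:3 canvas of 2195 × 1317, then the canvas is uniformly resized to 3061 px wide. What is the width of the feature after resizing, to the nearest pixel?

Fitted into 2195×1317, the feature spans the height; its width is 1317 × 1/1 ≈ 1317.00 px.
The frame scales by 3061/2195 = 1.3945; 1317.00 × 1.3945 ≈ 1836.60 px.

1837 px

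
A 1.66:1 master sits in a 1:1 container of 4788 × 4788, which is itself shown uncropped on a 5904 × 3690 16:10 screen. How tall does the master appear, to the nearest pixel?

2223 px

First fit — 1.66:1 into 4788×4788 spans the width: 4788.00 × 2884.34.
The 1:1 canvas is height-limited in 5904×3690, giving 3690.00 × 3690.00; scale factor 0.7707.
Applying the same ×0.7707: 2884.34 → 2222.89.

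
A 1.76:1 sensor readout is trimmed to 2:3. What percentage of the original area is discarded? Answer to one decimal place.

62.1%

The height stays; only width is cut (since 2:3 is narrower than 1.76:1).
Fraction kept = (0.667)/(1.760) ≈ 37.88%, so 62.12% is lost.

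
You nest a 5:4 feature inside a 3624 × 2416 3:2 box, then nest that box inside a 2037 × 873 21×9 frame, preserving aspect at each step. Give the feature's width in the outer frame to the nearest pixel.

1091 px

5:4 in 3624×2416: fills the height, so the feature is 3020.00 × 2416.00.
3:2 in 2037×873: fills the height, so the intermediate becomes 1309.50 × 873.00 — a scale of ×0.3613.
The feature scales with it: width 3020.00 × 0.3613 ≈ 1091.25.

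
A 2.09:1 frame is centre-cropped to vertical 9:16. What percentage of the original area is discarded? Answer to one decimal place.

The height stays; only width is cut (since vertical 9:16 is narrower than 2.09:1).
(0.562)/(2.090) ≈ 0.269 of the area survives, leaving 73.09% discarded.

73.1%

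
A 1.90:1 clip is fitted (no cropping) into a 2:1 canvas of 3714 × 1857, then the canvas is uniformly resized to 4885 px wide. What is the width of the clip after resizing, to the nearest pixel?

4641 px

In the 3714×1857 frame the clip fills the height: width = 1857 × 1.900 ≈ 3528.30 px.
Scaling 3714 → 4885 is ×1.3153, so the width becomes 3528.30 × 1.3153 ≈ 4640.75 px.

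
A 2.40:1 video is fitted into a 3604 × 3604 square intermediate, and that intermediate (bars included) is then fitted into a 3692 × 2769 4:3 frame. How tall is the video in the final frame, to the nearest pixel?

Inside the 3604×3604 canvas the video is width-limited at 3604.00 × 1501.67.
The square canvas is height-limited in 3692×2769, giving 2769.00 × 2769.00; scale factor 0.7683.
Applying the same ×0.7683: 1501.67 → 1153.75.

1154 px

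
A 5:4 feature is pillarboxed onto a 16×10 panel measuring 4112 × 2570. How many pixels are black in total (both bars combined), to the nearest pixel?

5:4 (1.250) < 16×10 (1.600), so the feature fills the height.
Content width = 2570 × 5/4 ≈ 3212.5000 px.
4112 − 3212.5000 = 899.5000 px of bars.
Across the 2570-px span: 899.5000 × 2570 ≈ 2311715 px.

2311715 pixels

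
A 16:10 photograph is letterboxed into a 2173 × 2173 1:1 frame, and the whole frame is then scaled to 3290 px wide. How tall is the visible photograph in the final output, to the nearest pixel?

2056 px

Fitted into 2173×2173, the photograph spans the width; its height is 2173 × 10/16 ≈ 1358.12 px.
Scaling 2173 → 3290 is ×1.5140, so the height becomes 1358.12 × 1.5140 ≈ 2056.25 px.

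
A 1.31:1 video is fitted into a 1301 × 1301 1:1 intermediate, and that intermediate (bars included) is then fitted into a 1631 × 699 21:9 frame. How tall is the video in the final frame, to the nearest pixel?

534 px

Inside the 1301×1301 canvas the video is width-limited at 1301.00 × 993.13.
The 1:1 canvas is height-limited in 1631×699, giving 699.00 × 699.00; scale factor 0.5373.
Applying the same ×0.5373: 993.13 → 533.59.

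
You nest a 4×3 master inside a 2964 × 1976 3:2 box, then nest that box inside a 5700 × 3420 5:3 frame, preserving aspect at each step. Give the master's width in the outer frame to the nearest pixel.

Inside the 2964×1976 canvas the master is height-limited at 2634.67 × 1976.00.
3:2 in 5700×3420: fills the height, so the intermediate becomes 5130.00 × 3420.00 — a scale of ×1.7308.
The master scales with it: width 2634.67 × 1.7308 ≈ 4560.00.

4560 px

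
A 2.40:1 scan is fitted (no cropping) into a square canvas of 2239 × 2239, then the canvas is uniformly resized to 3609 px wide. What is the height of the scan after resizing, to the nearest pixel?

In the 2239×2239 frame the scan fills the width: height = 2239 / 2.400 ≈ 932.92 px.
The frame scales by 3609/2239 = 1.6119; 932.92 × 1.6119 ≈ 1503.75 px.

1504 px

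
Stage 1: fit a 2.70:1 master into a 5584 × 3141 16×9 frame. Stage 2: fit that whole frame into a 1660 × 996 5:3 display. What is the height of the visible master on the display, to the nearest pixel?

615 px

Inside the 5584×3141 canvas the master is width-limited at 5584.00 × 2068.15.
Second fit — the 16×9 canvas into 1660×996 spans the width: 1660.00 × 933.75 (×0.2973 from 5584×3141).
So the master's height is 2068.15 × 0.2973 ≈ 614.81.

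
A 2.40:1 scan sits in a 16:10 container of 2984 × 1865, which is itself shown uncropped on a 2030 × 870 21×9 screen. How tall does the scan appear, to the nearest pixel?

Inside the 2984×1865 canvas the scan is width-limited at 2984.00 × 1243.33.
The 16:10 canvas is height-limited in 2030×870, giving 1392.00 × 870.00; scale factor 0.4665.
The scan scales with it: height 1243.33 × 0.4665 ≈ 580.00.

580 px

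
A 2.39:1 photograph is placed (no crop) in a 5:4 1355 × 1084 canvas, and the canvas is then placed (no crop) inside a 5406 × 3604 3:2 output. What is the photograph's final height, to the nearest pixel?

1885 px

2.39:1 in 1355×1084: fills the width, so the photograph is 1355.00 × 566.95.
5:4 in 5406×3604: fills the height, so the intermediate becomes 4505.00 × 3604.00 — a scale of ×3.3247.
The photograph scales with it: height 566.95 × 3.3247 ≈ 1884.94.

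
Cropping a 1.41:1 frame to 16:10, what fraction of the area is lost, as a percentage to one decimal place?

11.9%

The width stays; only height is cut (since 16:10 is wider than 1.41:1).
(1.410)/(1.600) ≈ 0.881 of the area survives, leaving 11.88% discarded.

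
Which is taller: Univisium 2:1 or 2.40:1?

Univisium 2:1

Univisium 2:1 = 2 and 2.4; 2.4 > 2. The smaller width-to-height ratio is the taller frame.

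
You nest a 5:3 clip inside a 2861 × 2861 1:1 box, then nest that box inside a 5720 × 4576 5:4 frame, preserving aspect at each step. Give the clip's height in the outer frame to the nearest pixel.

Inside the 2861×2861 canvas the clip is width-limited at 2861.00 × 1716.60.
The 1:1 canvas is height-limited in 5720×4576, giving 4576.00 × 4576.00; scale factor 1.5994.
Applying the same ×1.5994: 1716.60 → 2745.60.

2746 px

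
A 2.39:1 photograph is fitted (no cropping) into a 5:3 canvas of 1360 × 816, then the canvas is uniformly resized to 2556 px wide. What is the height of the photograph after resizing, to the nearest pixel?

1069 px

At 1360×816 the photograph is width-limited, so height = 1360 / 2.390 ≈ 569.04 px.
The frame scales by 2556/1360 = 1.8794; 569.04 × 1.8794 ≈ 1069.46 px.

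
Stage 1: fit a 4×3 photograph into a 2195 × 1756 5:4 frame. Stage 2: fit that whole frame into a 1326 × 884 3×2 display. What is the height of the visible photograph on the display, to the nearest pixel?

4×3 in 2195×1756: fills the width, so the photograph is 2195.00 × 1646.25.
Second fit — the 5:4 canvas into 1326×884 spans the height: 1105.00 × 884.00 (×0.5034 from 2195×1756).
Applying the same ×0.5034: 1646.25 → 828.75.

829 px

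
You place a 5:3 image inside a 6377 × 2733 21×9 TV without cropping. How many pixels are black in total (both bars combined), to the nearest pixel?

4979526 pixels

5:3 is narrower than 21×9, so it spans the full height.
The image is 2733 × 5/3 ≈ 4555.0000 px wide.
6377 − 4555.0000 = 1822.0000 px of bars.
That's 1822.0000 × 2733 ≈ 4979526 black pixels.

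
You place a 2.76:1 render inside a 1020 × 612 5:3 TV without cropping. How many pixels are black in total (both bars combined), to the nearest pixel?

2.76:1 (2.760) > 5:3 (1.667), so the render fills the width.
The render is 1020 / 2.760 ≈ 369.5652 px tall.
612 − 369.5652 = 242.4348 px of bars.
Bar area = 242.4348 × 1020 ≈ 247283 px.

247283 pixels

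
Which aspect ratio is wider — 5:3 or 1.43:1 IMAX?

5:3

5:3 = 1.667 and 1.43; 1.667 > 1.43.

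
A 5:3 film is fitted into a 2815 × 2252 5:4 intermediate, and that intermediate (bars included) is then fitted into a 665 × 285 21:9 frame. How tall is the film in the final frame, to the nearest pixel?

214 px

Inside the 2815×2252 canvas the film is width-limited at 2815.00 × 1689.00.
Second fit — the 5:4 canvas into 665×285 spans the height: 356.25 × 285.00 (×0.1266 from 2815×2252).
The film scales with it: height 1689.00 × 0.1266 ≈ 213.75.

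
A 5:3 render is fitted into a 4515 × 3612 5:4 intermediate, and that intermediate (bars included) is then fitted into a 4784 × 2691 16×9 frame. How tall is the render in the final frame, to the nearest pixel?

Inside the 4515×3612 canvas the render is width-limited at 4515.00 × 2709.00.
5:4 in 4784×2691: fills the height, so the intermediate becomes 3363.75 × 2691.00 — a scale of ×0.7450.
So the render's height is 2709.00 × 0.7450 ≈ 2018.25.

2018 px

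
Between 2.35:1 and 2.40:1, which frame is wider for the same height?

2.35 and 2.4; 2.4 > 2.35.

2.40:1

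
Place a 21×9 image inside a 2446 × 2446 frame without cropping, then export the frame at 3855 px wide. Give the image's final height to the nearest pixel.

1652 px

In the 2446×2446 frame the image fills the width: height = 2446 × 9/21 ≈ 1048.29 px.
The frame scales by 3855/2446 = 1.5760; 1048.29 × 1.5760 ≈ 1652.14 px.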